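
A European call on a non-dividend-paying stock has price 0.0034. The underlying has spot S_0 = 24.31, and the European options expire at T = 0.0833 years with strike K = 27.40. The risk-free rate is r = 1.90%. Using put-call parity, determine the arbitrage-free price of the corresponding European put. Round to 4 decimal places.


Put-call parity: C - P = S_0 * exp(-qT) - K * exp(-rT).
S_0 * exp(-qT) = 24.3100 * 1.00000000 = 24.31000000
K * exp(-rT) = 27.4000 * 0.99841855 = 27.35666832
P = C - S*exp(-qT) + K*exp(-rT)
P = 0.0034 - 24.31000000 + 27.35666832 = 3.0501

Answer: Put price = 3.0501


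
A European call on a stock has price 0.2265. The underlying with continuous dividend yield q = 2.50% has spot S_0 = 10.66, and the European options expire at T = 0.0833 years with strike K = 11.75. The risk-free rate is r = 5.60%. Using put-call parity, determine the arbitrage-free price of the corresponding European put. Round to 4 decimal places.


Answer: Put price = 1.2840

Derivation:
Put-call parity: C - P = S_0 * exp(-qT) - K * exp(-rT).
S_0 * exp(-qT) = 10.6600 * 0.99791967 = 10.63782365
K * exp(-rT) = 11.7500 * 0.99534606 = 11.69531624
P = C - S*exp(-qT) + K*exp(-rT)
P = 0.2265 - 10.63782365 + 11.69531624 = 1.2840


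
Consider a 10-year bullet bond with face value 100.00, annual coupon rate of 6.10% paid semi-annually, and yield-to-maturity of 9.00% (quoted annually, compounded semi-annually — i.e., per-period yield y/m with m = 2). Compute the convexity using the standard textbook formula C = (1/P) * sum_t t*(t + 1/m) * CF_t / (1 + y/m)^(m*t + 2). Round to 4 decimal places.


Answer: Convexity = 62.9103

Derivation:
Coupon per period c = face * coupon_rate / m = 3.050000
Periods per year m = 2; per-period yield y/m = 0.045000
Number of cashflows N = 20
Cashflows (t years, CF_t, discount factor 1/(1+y/m)^(m*t), PV):
  t = 0.5000: CF_t = 3.050000, DF = 0.956938, PV = 2.918660
  t = 1.0000: CF_t = 3.050000, DF = 0.915730, PV = 2.792976
  t = 1.5000: CF_t = 3.050000, DF = 0.876297, PV = 2.672705
  t = 2.0000: CF_t = 3.050000, DF = 0.838561, PV = 2.557612
  t = 2.5000: CF_t = 3.050000, DF = 0.802451, PV = 2.447476
  t = 3.0000: CF_t = 3.050000, DF = 0.767896, PV = 2.342082
  t = 3.5000: CF_t = 3.050000, DF = 0.734828, PV = 2.241227
  t = 4.0000: CF_t = 3.050000, DF = 0.703185, PV = 2.144715
  t = 4.5000: CF_t = 3.050000, DF = 0.672904, PV = 2.052359
  t = 5.0000: CF_t = 3.050000, DF = 0.643928, PV = 1.963979
  t = 5.5000: CF_t = 3.050000, DF = 0.616199, PV = 1.879406
  t = 6.0000: CF_t = 3.050000, DF = 0.589664, PV = 1.798475
  t = 6.5000: CF_t = 3.050000, DF = 0.564272, PV = 1.721029
  t = 7.0000: CF_t = 3.050000, DF = 0.539973, PV = 1.646917
  t = 7.5000: CF_t = 3.050000, DF = 0.516720, PV = 1.575997
  t = 8.0000: CF_t = 3.050000, DF = 0.494469, PV = 1.508131
  t = 8.5000: CF_t = 3.050000, DF = 0.473176, PV = 1.443188
  t = 9.0000: CF_t = 3.050000, DF = 0.452800, PV = 1.381041
  t = 9.5000: CF_t = 3.050000, DF = 0.433302, PV = 1.321570
  t = 10.0000: CF_t = 103.050000, DF = 0.414643, PV = 42.728947
Price P = sum_t PV_t = 81.138492
Convexity numerator sum_t t*(t + 1/m) * CF_t / (1+y/m)^(m*t + 2):
  t = 0.5000: term = 1.336352
  t = 1.0000: term = 3.836418
  t = 1.5000: term = 7.342427
  t = 2.0000: term = 11.710410
  t = 2.5000: term = 16.809201
  t = 3.0000: term = 22.519504
  t = 3.5000: term = 28.733019
  t = 4.0000: term = 35.351630
  t = 4.5000: term = 42.286638
  t = 5.0000: term = 49.458057
  t = 5.5000: term = 56.793941
  t = 6.0000: term = 64.229772
  t = 6.5000: term = 71.707879
  t = 7.0000: term = 79.176900
  t = 7.5000: term = 86.591279
  t = 8.0000: term = 93.910796
  t = 8.5000: term = 101.100140
  t = 9.0000: term = 108.128492
  t = 9.5000: term = 114.969157
  t = 10.0000: term = 4108.458508
Convexity = (1/P) * sum = 5104.450520 / 81.138492 = 62.910345


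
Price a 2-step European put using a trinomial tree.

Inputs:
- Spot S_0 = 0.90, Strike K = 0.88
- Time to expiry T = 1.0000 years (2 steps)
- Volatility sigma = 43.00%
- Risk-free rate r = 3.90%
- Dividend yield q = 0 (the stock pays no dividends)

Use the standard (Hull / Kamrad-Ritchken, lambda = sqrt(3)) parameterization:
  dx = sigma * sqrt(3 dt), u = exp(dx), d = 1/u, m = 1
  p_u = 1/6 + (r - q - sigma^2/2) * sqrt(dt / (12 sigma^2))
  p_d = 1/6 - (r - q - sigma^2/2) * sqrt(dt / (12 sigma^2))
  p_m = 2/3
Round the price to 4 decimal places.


Answer: Price = V(0,0) = 0.1059

Derivation:
dt = T/N = 0.500000; dx = sigma*sqrt(3*dt) = 0.526640
u = exp(dx) = 1.693234; d = 1/u = 0.590586
p_u = 0.141294, p_m = 0.666667, p_d = 0.192040
Discount per step: exp(-r*dt) = 0.980689
Stock lattice S(k, j) with j the centered position index:
  k=0: S(0,+0) = 0.9000
  k=1: S(1,-1) = 0.5315; S(1,+0) = 0.9000; S(1,+1) = 1.5239
  k=2: S(2,-2) = 0.3139; S(2,-1) = 0.5315; S(2,+0) = 0.9000; S(2,+1) = 1.5239; S(2,+2) = 2.5803
Terminal payoffs V(N, j) = max(K - S_T, 0):
  V(2,-2) = 0.566088; V(2,-1) = 0.348473; V(2,+0) = 0.000000; V(2,+1) = 0.000000; V(2,+2) = 0.000000
Backward induction: V(k, j) = exp(-r*dt) * [p_u * V(k+1, j+1) + p_m * V(k+1, j) + p_d * V(k+1, j-1)]
  V(1,-1) = exp(-r*dt) * [p_u*0.000000 + p_m*0.348473 + p_d*0.566088] = 0.334441
  V(1,+0) = exp(-r*dt) * [p_u*0.000000 + p_m*0.000000 + p_d*0.348473] = 0.065628
  V(1,+1) = exp(-r*dt) * [p_u*0.000000 + p_m*0.000000 + p_d*0.000000] = 0.000000
  V(0,+0) = exp(-r*dt) * [p_u*0.000000 + p_m*0.065628 + p_d*0.334441] = 0.105893


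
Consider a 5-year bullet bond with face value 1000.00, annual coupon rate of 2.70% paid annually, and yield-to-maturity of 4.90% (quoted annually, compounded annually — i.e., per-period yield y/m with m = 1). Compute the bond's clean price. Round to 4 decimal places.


Answer: Price = 904.4876

Derivation:
Coupon per period c = face * coupon_rate / m = 27.000000
Periods per year m = 1; per-period yield y/m = 0.049000
Number of cashflows N = 5
Cashflows (t years, CF_t, discount factor 1/(1+y/m)^(m*t), PV):
  t = 1.0000: CF_t = 27.000000, DF = 0.953289, PV = 25.738799
  t = 2.0000: CF_t = 27.000000, DF = 0.908760, PV = 24.536510
  t = 3.0000: CF_t = 27.000000, DF = 0.866310, PV = 23.390381
  t = 4.0000: CF_t = 27.000000, DF = 0.825844, PV = 22.297790
  t = 5.0000: CF_t = 1027.000000, DF = 0.787268, PV = 808.524161
Price P = sum_t PV_t = 904.487641


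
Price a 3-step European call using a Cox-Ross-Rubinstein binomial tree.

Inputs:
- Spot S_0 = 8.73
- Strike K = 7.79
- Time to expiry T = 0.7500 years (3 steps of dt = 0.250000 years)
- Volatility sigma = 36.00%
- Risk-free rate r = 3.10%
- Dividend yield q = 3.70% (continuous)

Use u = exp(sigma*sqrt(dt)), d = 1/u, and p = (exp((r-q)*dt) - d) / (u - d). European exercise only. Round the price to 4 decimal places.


dt = T/N = 0.250000
u = exp(sigma*sqrt(dt)) = 1.197217; d = 1/u = 0.835270
p = (exp((r-q)*dt) - d) / (u - d) = 0.450980
Discount per step: exp(-r*dt) = 0.992280
Stock lattice S(k, i) with i counting down-moves:
  k=0: S(0,0) = 8.7300
  k=1: S(1,0) = 10.4517; S(1,1) = 7.2919
  k=2: S(2,0) = 12.5130; S(2,1) = 8.7300; S(2,2) = 6.0907
  k=3: S(3,0) = 14.9807; S(3,1) = 10.4517; S(3,2) = 7.2919; S(3,3) = 5.0874
Terminal payoffs V(N, i) = max(S_T - K, 0):
  V(3,0) = 7.190740; V(3,1) = 2.661708; V(3,2) = 0.000000; V(3,3) = 0.000000
Backward induction: V(k, i) = exp(-r*dt) * [p * V(k+1, i) + (1-p) * V(k+1, i+1)].
  V(2,0) = exp(-r*dt) * [p*7.190740 + (1-p)*2.661708] = 4.667894
  V(2,1) = exp(-r*dt) * [p*2.661708 + (1-p)*0.000000] = 1.191110
  V(2,2) = exp(-r*dt) * [p*0.000000 + (1-p)*0.000000] = 0.000000
  V(1,0) = exp(-r*dt) * [p*4.667894 + (1-p)*1.191110] = 2.737770
  V(1,1) = exp(-r*dt) * [p*1.191110 + (1-p)*0.000000] = 0.533020
  V(0,0) = exp(-r*dt) * [p*2.737770 + (1-p)*0.533020] = 1.515527

Answer: Price = V(0,0) = 1.5155


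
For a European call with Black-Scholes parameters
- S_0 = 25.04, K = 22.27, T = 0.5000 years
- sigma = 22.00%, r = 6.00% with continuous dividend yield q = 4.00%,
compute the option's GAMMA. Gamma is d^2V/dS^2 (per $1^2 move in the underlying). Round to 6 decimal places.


d1 = 0.8956732926; d2 = 0.7401098007
phi(d1) = 0.2671209153; exp(-qT) = 0.9801986733; exp(-rT) = 0.9704455335
Gamma = exp(-qT) * phi(d1) / (S * sigma * sqrt(T)) = 0.9801986733 * 0.2671209153 / (25.0400 * 0.2200 * 0.7071067812) = 0.067217

Answer: Gamma = 0.067217


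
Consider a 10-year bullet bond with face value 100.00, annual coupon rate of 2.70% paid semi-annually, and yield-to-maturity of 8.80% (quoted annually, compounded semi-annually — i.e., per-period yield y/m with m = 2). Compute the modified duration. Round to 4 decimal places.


Answer: Modified duration = 8.0348

Derivation:
Coupon per period c = face * coupon_rate / m = 1.350000
Periods per year m = 2; per-period yield y/m = 0.044000
Number of cashflows N = 20
Cashflows (t years, CF_t, discount factor 1/(1+y/m)^(m*t), PV):
  t = 0.5000: CF_t = 1.350000, DF = 0.957854, PV = 1.293103
  t = 1.0000: CF_t = 1.350000, DF = 0.917485, PV = 1.238605
  t = 1.5000: CF_t = 1.350000, DF = 0.878817, PV = 1.186403
  t = 2.0000: CF_t = 1.350000, DF = 0.841779, PV = 1.136401
  t = 2.5000: CF_t = 1.350000, DF = 0.806302, PV = 1.088507
  t = 3.0000: CF_t = 1.350000, DF = 0.772320, PV = 1.042631
  t = 3.5000: CF_t = 1.350000, DF = 0.739770, PV = 0.998689
  t = 4.0000: CF_t = 1.350000, DF = 0.708592, PV = 0.956599
  t = 4.5000: CF_t = 1.350000, DF = 0.678728, PV = 0.916282
  t = 5.0000: CF_t = 1.350000, DF = 0.650122, PV = 0.877665
  t = 5.5000: CF_t = 1.350000, DF = 0.622722, PV = 0.840675
  t = 6.0000: CF_t = 1.350000, DF = 0.596477, PV = 0.805245
  t = 6.5000: CF_t = 1.350000, DF = 0.571339, PV = 0.771307
  t = 7.0000: CF_t = 1.350000, DF = 0.547259, PV = 0.738800
  t = 7.5000: CF_t = 1.350000, DF = 0.524195, PV = 0.707663
  t = 8.0000: CF_t = 1.350000, DF = 0.502102, PV = 0.677838
  t = 8.5000: CF_t = 1.350000, DF = 0.480941, PV = 0.649270
  t = 9.0000: CF_t = 1.350000, DF = 0.460671, PV = 0.621906
  t = 9.5000: CF_t = 1.350000, DF = 0.441256, PV = 0.595695
  t = 10.0000: CF_t = 101.350000, DF = 0.422659, PV = 42.836480
Price P = sum_t PV_t = 59.979765
First compute Macaulay numerator sum_t t * PV_t:
  t * PV_t at t = 0.5000: 0.646552
  t * PV_t at t = 1.0000: 1.238605
  t * PV_t at t = 1.5000: 1.779605
  t * PV_t at t = 2.0000: 2.272803
  t * PV_t at t = 2.5000: 2.721268
  t * PV_t at t = 3.0000: 3.127894
  t * PV_t at t = 3.5000: 3.495412
  t * PV_t at t = 4.0000: 3.826395
  t * PV_t at t = 4.5000: 4.123270
  t * PV_t at t = 5.0000: 4.388325
  t * PV_t at t = 5.5000: 4.623714
  t * PV_t at t = 6.0000: 4.831467
  t * PV_t at t = 6.5000: 5.013496
  t * PV_t at t = 7.0000: 5.171599
  t * PV_t at t = 7.5000: 5.307470
  t * PV_t at t = 8.0000: 5.422702
  t * PV_t at t = 8.5000: 5.518794
  t * PV_t at t = 9.0000: 5.597155
  t * PV_t at t = 9.5000: 5.659107
  t * PV_t at t = 10.0000: 428.364803
Macaulay duration D = 503.130435 / 59.979765 = 8.388336
Modified duration = D / (1 + y/m) = 8.388336 / (1 + 0.044000) = 8.034805


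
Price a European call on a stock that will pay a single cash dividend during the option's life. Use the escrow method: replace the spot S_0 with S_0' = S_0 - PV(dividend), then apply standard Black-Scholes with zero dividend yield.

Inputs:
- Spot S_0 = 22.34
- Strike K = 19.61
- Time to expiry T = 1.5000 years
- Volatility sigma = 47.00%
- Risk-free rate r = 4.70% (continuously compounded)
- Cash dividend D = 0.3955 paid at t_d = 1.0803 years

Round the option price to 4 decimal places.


PV(D) = D * exp(-r * t_d) = 0.3955 * 0.95049336 = 0.37592012
S_0' = S_0 - PV(D) = 22.3400 - 0.37592012 = 21.96407988
d1 = (ln(S_0'/K) + (r + sigma^2/2)*T) / (sigma*sqrt(T)) = 0.60723675
d2 = d1 - sigma*sqrt(T) = 0.03160666
exp(-rT) = 0.93192774
N(d1) = 0.72815310; N(d2) = 0.51260713
C = S_0' * N(d1) - K * exp(-rT) * N(d2) = 21.96407988 * 0.72815310 - 19.6100 * 0.93192774 * 0.51260713 = 6.6253

Answer: Price = 6.6253


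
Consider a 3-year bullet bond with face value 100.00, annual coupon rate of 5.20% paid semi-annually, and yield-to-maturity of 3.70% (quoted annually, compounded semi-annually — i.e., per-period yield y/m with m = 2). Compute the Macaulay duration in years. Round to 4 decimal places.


Coupon per period c = face * coupon_rate / m = 2.600000
Periods per year m = 2; per-period yield y/m = 0.018500
Number of cashflows N = 6
Cashflows (t years, CF_t, discount factor 1/(1+y/m)^(m*t), PV):
  t = 0.5000: CF_t = 2.600000, DF = 0.981836, PV = 2.552774
  t = 1.0000: CF_t = 2.600000, DF = 0.964002, PV = 2.506405
  t = 1.5000: CF_t = 2.600000, DF = 0.946492, PV = 2.460879
  t = 2.0000: CF_t = 2.600000, DF = 0.929300, PV = 2.416180
  t = 2.5000: CF_t = 2.600000, DF = 0.912420, PV = 2.372292
  t = 3.0000: CF_t = 102.600000, DF = 0.895847, PV = 91.913893
Price P = sum_t PV_t = 104.222423
Macaulay numerator sum_t t * PV_t:
  t * PV_t at t = 0.5000: 1.276387
  t * PV_t at t = 1.0000: 2.506405
  t * PV_t at t = 1.5000: 3.691318
  t * PV_t at t = 2.0000: 4.832359
  t * PV_t at t = 2.5000: 5.930731
  t * PV_t at t = 3.0000: 275.741679
Macaulay duration D = (sum_t t * PV_t) / P = 293.978879 / 104.222423 = 2.820687

Answer: Macaulay duration = 2.8207 years


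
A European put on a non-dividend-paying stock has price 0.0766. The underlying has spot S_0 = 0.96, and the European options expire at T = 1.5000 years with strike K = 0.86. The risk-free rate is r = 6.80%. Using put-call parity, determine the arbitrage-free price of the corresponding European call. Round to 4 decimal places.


Put-call parity: C - P = S_0 * exp(-qT) - K * exp(-rT).
S_0 * exp(-qT) = 0.9600 * 1.00000000 = 0.96000000
K * exp(-rT) = 0.8600 * 0.90302955 = 0.77660541
C = P + S*exp(-qT) - K*exp(-rT)
C = 0.0766 + 0.96000000 - 0.77660541 = 0.2600

Answer: Call price = 0.2600


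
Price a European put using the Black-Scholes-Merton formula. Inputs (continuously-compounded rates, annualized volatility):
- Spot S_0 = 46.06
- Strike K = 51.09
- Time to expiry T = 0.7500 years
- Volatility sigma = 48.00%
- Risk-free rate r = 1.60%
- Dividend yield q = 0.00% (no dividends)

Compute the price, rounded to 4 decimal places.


d1 = (ln(S/K) + (r - q + 0.5*sigma^2) * T) / (sigma * sqrt(T)) = -0.01261484
d2 = d1 - sigma * sqrt(T) = -0.42830703
exp(-rT) = 0.98807171; exp(-qT) = 1.00000000
P = K * exp(-rT) * N(-d2) - S_0 * exp(-qT) * N(-d1)
N(-d1) = 0.50503246; N(-d2) = 0.66578620
P = 51.0900 * 0.98807171 * 0.66578620 - 46.0600 * 1.00000000 * 0.50503246 = 10.3475

Answer: Price = 10.3475


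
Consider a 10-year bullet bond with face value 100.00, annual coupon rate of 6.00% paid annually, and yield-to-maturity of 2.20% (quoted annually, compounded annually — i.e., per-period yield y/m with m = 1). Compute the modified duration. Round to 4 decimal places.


Coupon per period c = face * coupon_rate / m = 6.000000
Periods per year m = 1; per-period yield y/m = 0.022000
Number of cashflows N = 10
Cashflows (t years, CF_t, discount factor 1/(1+y/m)^(m*t), PV):
  t = 1.0000: CF_t = 6.000000, DF = 0.978474, PV = 5.870841
  t = 2.0000: CF_t = 6.000000, DF = 0.957411, PV = 5.744463
  t = 3.0000: CF_t = 6.000000, DF = 0.936801, PV = 5.620806
  t = 4.0000: CF_t = 6.000000, DF = 0.916635, PV = 5.499810
  t = 5.0000: CF_t = 6.000000, DF = 0.896903, PV = 5.381419
  t = 6.0000: CF_t = 6.000000, DF = 0.877596, PV = 5.265576
  t = 7.0000: CF_t = 6.000000, DF = 0.858704, PV = 5.152227
  t = 8.0000: CF_t = 6.000000, DF = 0.840220, PV = 5.041318
  t = 9.0000: CF_t = 6.000000, DF = 0.822133, PV = 4.932796
  t = 10.0000: CF_t = 106.000000, DF = 0.804435, PV = 85.270127
Price P = sum_t PV_t = 133.779382
First compute Macaulay numerator sum_t t * PV_t:
  t * PV_t at t = 1.0000: 5.870841
  t * PV_t at t = 2.0000: 11.488927
  t * PV_t at t = 3.0000: 16.862417
  t * PV_t at t = 4.0000: 21.999239
  t * PV_t at t = 5.0000: 26.907093
  t * PV_t at t = 6.0000: 31.593455
  t * PV_t at t = 7.0000: 36.065588
  t * PV_t at t = 8.0000: 40.330543
  t * PV_t at t = 9.0000: 44.395167
  t * PV_t at t = 10.0000: 852.701265
Macaulay duration D = 1088.214536 / 133.779382 = 8.134396
Modified duration = D / (1 + y/m) = 8.134396 / (1 + 0.022000) = 7.959292

Answer: Modified duration = 7.9593


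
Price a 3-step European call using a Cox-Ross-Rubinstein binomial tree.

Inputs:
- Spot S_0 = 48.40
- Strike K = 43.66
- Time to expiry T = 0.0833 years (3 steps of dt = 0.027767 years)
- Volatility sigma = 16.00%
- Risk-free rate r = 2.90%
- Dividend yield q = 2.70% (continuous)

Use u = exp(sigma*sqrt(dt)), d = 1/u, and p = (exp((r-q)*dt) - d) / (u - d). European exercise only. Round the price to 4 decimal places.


dt = T/N = 0.027767
u = exp(sigma*sqrt(dt)) = 1.027020; d = 1/u = 0.973691
p = (exp((r-q)*dt) - d) / (u - d) = 0.494376
Discount per step: exp(-r*dt) = 0.999195
Stock lattice S(k, i) with i counting down-moves:
  k=0: S(0,0) = 48.4000
  k=1: S(1,0) = 49.7078; S(1,1) = 47.1266
  k=2: S(2,0) = 51.0509; S(2,1) = 48.4000; S(2,2) = 45.8868
  k=3: S(3,0) = 52.4303; S(3,1) = 49.7078; S(3,2) = 47.1266; S(3,3) = 44.6795
Terminal payoffs V(N, i) = max(S_T - K, 0):
  V(3,0) = 8.770255; V(3,1) = 6.047764; V(3,2) = 3.466642; V(3,3) = 1.019546
Backward induction: V(k, i) = exp(-r*dt) * [p * V(k+1, i) + (1-p) * V(k+1, i+1)].
  V(2,0) = exp(-r*dt) * [p*8.770255 + (1-p)*6.047764] = 7.387748
  V(2,1) = exp(-r*dt) * [p*6.047764 + (1-p)*3.466642] = 4.738870
  V(2,2) = exp(-r*dt) * [p*3.466642 + (1-p)*1.019546] = 2.227538
  V(1,0) = exp(-r*dt) * [p*7.387748 + (1-p)*4.738870] = 6.043545
  V(1,1) = exp(-r*dt) * [p*4.738870 + (1-p)*2.227538] = 3.466289
  V(0,0) = exp(-r*dt) * [p*6.043545 + (1-p)*3.466289] = 4.736608

Answer: Price = V(0,0) = 4.7366


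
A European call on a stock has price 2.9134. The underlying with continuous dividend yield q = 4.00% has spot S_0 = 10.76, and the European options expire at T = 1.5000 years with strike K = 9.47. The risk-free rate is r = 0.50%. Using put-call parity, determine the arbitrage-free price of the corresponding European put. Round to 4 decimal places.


Put-call parity: C - P = S_0 * exp(-qT) - K * exp(-rT).
S_0 * exp(-qT) = 10.7600 * 0.94176453 = 10.13338638
K * exp(-rT) = 9.4700 * 0.99252805 = 9.39924068
P = C - S*exp(-qT) + K*exp(-rT)
P = 2.9134 - 10.13338638 + 9.39924068 = 2.1793

Answer: Put price = 2.1793


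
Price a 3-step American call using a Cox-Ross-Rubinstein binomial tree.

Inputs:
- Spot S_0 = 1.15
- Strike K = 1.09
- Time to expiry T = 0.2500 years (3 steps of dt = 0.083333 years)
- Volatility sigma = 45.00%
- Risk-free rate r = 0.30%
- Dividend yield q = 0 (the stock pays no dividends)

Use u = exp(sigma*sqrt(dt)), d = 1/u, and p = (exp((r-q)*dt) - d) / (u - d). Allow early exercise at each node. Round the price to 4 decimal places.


dt = T/N = 0.083333
u = exp(sigma*sqrt(dt)) = 1.138719; d = 1/u = 0.878180
p = (exp((r-q)*dt) - d) / (u - d) = 0.468529
Discount per step: exp(-r*dt) = 0.999750
Stock lattice S(k, i) with i counting down-moves:
  k=0: S(0,0) = 1.1500
  k=1: S(1,0) = 1.3095; S(1,1) = 1.0099
  k=2: S(2,0) = 1.4912; S(2,1) = 1.1500; S(2,2) = 0.8869
  k=3: S(3,0) = 1.6980; S(3,1) = 1.3095; S(3,2) = 1.0099; S(3,3) = 0.7788
Terminal payoffs V(N, i) = max(S_T - K, 0):
  V(3,0) = 0.608038; V(3,1) = 0.219527; V(3,2) = 0.000000; V(3,3) = 0.000000
Backward induction: V(k, i) = exp(-r*dt) * [p * V(k+1, i) + (1-p) * V(k+1, i+1)]; then take max(V_cont, immediate exercise) for American.
  V(2,0) = exp(-r*dt) * [p*0.608038 + (1-p)*0.219527] = 0.401455; exercise = 0.401183; V(2,0) = max -> 0.401455
  V(2,1) = exp(-r*dt) * [p*0.219527 + (1-p)*0.000000] = 0.102829; exercise = 0.060000; V(2,1) = max -> 0.102829
  V(2,2) = exp(-r*dt) * [p*0.000000 + (1-p)*0.000000] = 0.000000; exercise = 0.000000; V(2,2) = max -> 0.000000
  V(1,0) = exp(-r*dt) * [p*0.401455 + (1-p)*0.102829] = 0.242683; exercise = 0.219527; V(1,0) = max -> 0.242683
  V(1,1) = exp(-r*dt) * [p*0.102829 + (1-p)*0.000000] = 0.048166; exercise = 0.000000; V(1,1) = max -> 0.048166
  V(0,0) = exp(-r*dt) * [p*0.242683 + (1-p)*0.048166] = 0.139268; exercise = 0.060000; V(0,0) = max -> 0.139268

Answer: Price = V(0,0) = 0.1393


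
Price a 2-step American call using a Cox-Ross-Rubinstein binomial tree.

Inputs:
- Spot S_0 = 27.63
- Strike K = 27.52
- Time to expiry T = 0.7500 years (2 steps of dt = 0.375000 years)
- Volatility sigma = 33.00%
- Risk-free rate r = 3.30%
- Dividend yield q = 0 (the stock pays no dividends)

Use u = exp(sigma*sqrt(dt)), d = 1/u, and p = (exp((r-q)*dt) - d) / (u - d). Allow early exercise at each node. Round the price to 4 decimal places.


dt = T/N = 0.375000
u = exp(sigma*sqrt(dt)) = 1.223949; d = 1/u = 0.817027
p = (exp((r-q)*dt) - d) / (u - d) = 0.480251
Discount per step: exp(-r*dt) = 0.987701
Stock lattice S(k, i) with i counting down-moves:
  k=0: S(0,0) = 27.6300
  k=1: S(1,0) = 33.8177; S(1,1) = 22.5745
  k=2: S(2,0) = 41.3912; S(2,1) = 27.6300; S(2,2) = 18.4439
Terminal payoffs V(N, i) = max(S_T - K, 0):
  V(2,0) = 13.871185; V(2,1) = 0.110000; V(2,2) = 0.000000
Backward induction: V(k, i) = exp(-r*dt) * [p * V(k+1, i) + (1-p) * V(k+1, i+1)]; then take max(V_cont, immediate exercise) for American.
  V(1,0) = exp(-r*dt) * [p*13.871185 + (1-p)*0.110000] = 6.636185; exercise = 6.297724; V(1,0) = max -> 6.636185
  V(1,1) = exp(-r*dt) * [p*0.110000 + (1-p)*0.000000] = 0.052178; exercise = 0.000000; V(1,1) = max -> 0.052178
  V(0,0) = exp(-r*dt) * [p*6.636185 + (1-p)*0.052178] = 3.174622; exercise = 0.110000; V(0,0) = max -> 3.174622

Answer: Price = V(0,0) = 3.1746


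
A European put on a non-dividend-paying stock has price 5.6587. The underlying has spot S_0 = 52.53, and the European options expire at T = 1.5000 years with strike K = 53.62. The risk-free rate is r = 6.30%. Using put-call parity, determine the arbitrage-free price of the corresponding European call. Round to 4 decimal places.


Answer: Call price = 9.4037

Derivation:
Put-call parity: C - P = S_0 * exp(-qT) - K * exp(-rT).
S_0 * exp(-qT) = 52.5300 * 1.00000000 = 52.53000000
K * exp(-rT) = 53.6200 * 0.90982773 = 48.78496313
C = P + S*exp(-qT) - K*exp(-rT)
C = 5.6587 + 52.53000000 - 48.78496313 = 9.4037


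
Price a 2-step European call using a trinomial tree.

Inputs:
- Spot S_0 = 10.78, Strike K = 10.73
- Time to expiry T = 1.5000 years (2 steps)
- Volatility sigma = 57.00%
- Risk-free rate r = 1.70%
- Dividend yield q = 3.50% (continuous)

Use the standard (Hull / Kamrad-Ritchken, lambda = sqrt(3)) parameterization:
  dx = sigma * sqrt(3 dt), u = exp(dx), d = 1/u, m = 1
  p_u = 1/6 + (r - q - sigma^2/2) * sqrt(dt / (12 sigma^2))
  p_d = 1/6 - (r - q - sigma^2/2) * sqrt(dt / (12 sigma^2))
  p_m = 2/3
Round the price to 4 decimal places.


Answer: Price = V(0,0) = 2.0516

Derivation:
dt = T/N = 0.750000; dx = sigma*sqrt(3*dt) = 0.855000
u = exp(dx) = 2.351374; d = 1/u = 0.425283
p_u = 0.087522, p_m = 0.666667, p_d = 0.245811
Discount per step: exp(-r*dt) = 0.987331
Stock lattice S(k, j) with j the centered position index:
  k=0: S(0,+0) = 10.7800
  k=1: S(1,-1) = 4.5846; S(1,+0) = 10.7800; S(1,+1) = 25.3478
  k=2: S(2,-2) = 1.9497; S(2,-1) = 4.5846; S(2,+0) = 10.7800; S(2,+1) = 25.3478; S(2,+2) = 59.6022
Terminal payoffs V(N, j) = max(S_T - K, 0):
  V(2,-2) = 0.000000; V(2,-1) = 0.000000; V(2,+0) = 0.050000; V(2,+1) = 14.617816; V(2,+2) = 48.872205
Backward induction: V(k, j) = exp(-r*dt) * [p_u * V(k+1, j+1) + p_m * V(k+1, j) + p_d * V(k+1, j-1)]
  V(1,-1) = exp(-r*dt) * [p_u*0.050000 + p_m*0.000000 + p_d*0.000000] = 0.004321
  V(1,+0) = exp(-r*dt) * [p_u*14.617816 + p_m*0.050000 + p_d*0.000000] = 1.296082
  V(1,+1) = exp(-r*dt) * [p_u*48.872205 + p_m*14.617816 + p_d*0.050000] = 13.857082
  V(0,+0) = exp(-r*dt) * [p_u*13.857082 + p_m*1.296082 + p_d*0.004321] = 2.051590


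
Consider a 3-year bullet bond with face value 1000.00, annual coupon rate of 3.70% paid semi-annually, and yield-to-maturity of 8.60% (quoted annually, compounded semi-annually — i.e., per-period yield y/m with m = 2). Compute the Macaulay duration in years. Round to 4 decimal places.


Answer: Macaulay duration = 2.8557 years

Derivation:
Coupon per period c = face * coupon_rate / m = 18.500000
Periods per year m = 2; per-period yield y/m = 0.043000
Number of cashflows N = 6
Cashflows (t years, CF_t, discount factor 1/(1+y/m)^(m*t), PV):
  t = 0.5000: CF_t = 18.500000, DF = 0.958773, PV = 17.737296
  t = 1.0000: CF_t = 18.500000, DF = 0.919245, PV = 17.006037
  t = 1.5000: CF_t = 18.500000, DF = 0.881347, PV = 16.304925
  t = 2.0000: CF_t = 18.500000, DF = 0.845012, PV = 15.632718
  t = 2.5000: CF_t = 18.500000, DF = 0.810174, PV = 14.988224
  t = 3.0000: CF_t = 1018.500000, DF = 0.776773, PV = 791.143352
Price P = sum_t PV_t = 872.812552
Macaulay numerator sum_t t * PV_t:
  t * PV_t at t = 0.5000: 8.868648
  t * PV_t at t = 1.0000: 17.006037
  t * PV_t at t = 1.5000: 24.457387
  t * PV_t at t = 2.0000: 31.265436
  t * PV_t at t = 2.5000: 37.470561
  t * PV_t at t = 3.0000: 2373.430055
Macaulay duration D = (sum_t t * PV_t) / P = 2492.498124 / 872.812552 = 2.855708


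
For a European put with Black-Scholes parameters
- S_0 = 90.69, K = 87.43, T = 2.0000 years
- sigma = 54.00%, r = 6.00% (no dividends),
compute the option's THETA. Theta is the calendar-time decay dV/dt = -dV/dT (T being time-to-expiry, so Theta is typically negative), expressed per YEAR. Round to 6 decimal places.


d1 = 0.5869099215; d2 = -0.1767654022
phi(d1) = 0.3358232963; exp(-qT) = 1.0000000000; exp(-rT) = 0.8869204367
Theta = -S*exp(-qT)*phi(d1)*sigma/(2*sqrt(T)) + r*K*exp(-rT)*N(-d2) - q*S*exp(-qT)*N(-d1)
N(-d1) = 0.2786321030; N(-d2) = 0.5701536669; sqrt(T) = 1.4142135624
Term 1 = -90.6900 * 1.0000000000 * 0.3358232963 * 0.5400 / (2 * 1.4142135624) = -5.8145885451
Term 2 = 0.0600 * 87.4300 * 0.8869204367 * 0.5701536669 = 2.6527010710
Term 3 = 0 (no dividend yield, q = 0)
Theta = -5.8145885451 + (2.6527010710) + (0.0000000000) = -3.161887

Answer: Theta = -3.161887


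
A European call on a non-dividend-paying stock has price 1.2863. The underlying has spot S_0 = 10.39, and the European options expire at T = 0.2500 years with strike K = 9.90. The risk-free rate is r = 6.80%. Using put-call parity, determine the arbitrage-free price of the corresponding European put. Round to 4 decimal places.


Answer: Put price = 0.6294

Derivation:
Put-call parity: C - P = S_0 * exp(-qT) - K * exp(-rT).
S_0 * exp(-qT) = 10.3900 * 1.00000000 = 10.39000000
K * exp(-rT) = 9.9000 * 0.98314368 = 9.73312248
P = C - S*exp(-qT) + K*exp(-rT)
P = 1.2863 - 10.39000000 + 9.73312248 = 0.6294


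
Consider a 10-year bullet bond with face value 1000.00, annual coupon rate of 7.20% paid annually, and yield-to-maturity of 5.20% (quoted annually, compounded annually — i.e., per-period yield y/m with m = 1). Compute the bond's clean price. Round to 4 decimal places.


Answer: Price = 1152.9457

Derivation:
Coupon per period c = face * coupon_rate / m = 72.000000
Periods per year m = 1; per-period yield y/m = 0.052000
Number of cashflows N = 10
Cashflows (t years, CF_t, discount factor 1/(1+y/m)^(m*t), PV):
  t = 1.0000: CF_t = 72.000000, DF = 0.950570, PV = 68.441065
  t = 2.0000: CF_t = 72.000000, DF = 0.903584, PV = 65.058046
  t = 3.0000: CF_t = 72.000000, DF = 0.858920, PV = 61.842249
  t = 4.0000: CF_t = 72.000000, DF = 0.816464, PV = 58.785408
  t = 5.0000: CF_t = 72.000000, DF = 0.776106, PV = 55.879665
  t = 6.0000: CF_t = 72.000000, DF = 0.737744, PV = 53.117553
  t = 7.0000: CF_t = 72.000000, DF = 0.701277, PV = 50.491970
  t = 8.0000: CF_t = 72.000000, DF = 0.666613, PV = 47.996169
  t = 9.0000: CF_t = 72.000000, DF = 0.633663, PV = 45.623735
  t = 10.0000: CF_t = 1072.000000, DF = 0.602341, PV = 645.709814
Price P = sum_t PV_t = 1152.945675


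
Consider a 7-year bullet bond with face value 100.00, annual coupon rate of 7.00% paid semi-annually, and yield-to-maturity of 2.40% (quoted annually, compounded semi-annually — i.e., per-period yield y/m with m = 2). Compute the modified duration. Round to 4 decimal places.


Answer: Modified duration = 5.7712

Derivation:
Coupon per period c = face * coupon_rate / m = 3.500000
Periods per year m = 2; per-period yield y/m = 0.012000
Number of cashflows N = 14
Cashflows (t years, CF_t, discount factor 1/(1+y/m)^(m*t), PV):
  t = 0.5000: CF_t = 3.500000, DF = 0.988142, PV = 3.458498
  t = 1.0000: CF_t = 3.500000, DF = 0.976425, PV = 3.417488
  t = 1.5000: CF_t = 3.500000, DF = 0.964847, PV = 3.376965
  t = 2.0000: CF_t = 3.500000, DF = 0.953406, PV = 3.336922
  t = 2.5000: CF_t = 3.500000, DF = 0.942101, PV = 3.297353
  t = 3.0000: CF_t = 3.500000, DF = 0.930930, PV = 3.258254
  t = 3.5000: CF_t = 3.500000, DF = 0.919891, PV = 3.219619
  t = 4.0000: CF_t = 3.500000, DF = 0.908983, PV = 3.181442
  t = 4.5000: CF_t = 3.500000, DF = 0.898205, PV = 3.143717
  t = 5.0000: CF_t = 3.500000, DF = 0.887554, PV = 3.106440
  t = 5.5000: CF_t = 3.500000, DF = 0.877030, PV = 3.069604
  t = 6.0000: CF_t = 3.500000, DF = 0.866630, PV = 3.033206
  t = 6.5000: CF_t = 3.500000, DF = 0.856354, PV = 2.997239
  t = 7.0000: CF_t = 103.500000, DF = 0.846200, PV = 87.581660
Price P = sum_t PV_t = 129.478407
First compute Macaulay numerator sum_t t * PV_t:
  t * PV_t at t = 0.5000: 1.729249
  t * PV_t at t = 1.0000: 3.417488
  t * PV_t at t = 1.5000: 5.065447
  t * PV_t at t = 2.0000: 6.673843
  t * PV_t at t = 2.5000: 8.243383
  t * PV_t at t = 3.0000: 9.774763
  t * PV_t at t = 3.5000: 11.268666
  t * PV_t at t = 4.0000: 12.725766
  t * PV_t at t = 4.5000: 14.146726
  t * PV_t at t = 5.0000: 15.532198
  t * PV_t at t = 5.5000: 16.882824
  t * PV_t at t = 6.0000: 18.199235
  t * PV_t at t = 6.5000: 19.482054
  t * PV_t at t = 7.0000: 613.071623
Macaulay duration D = 756.213266 / 129.478407 = 5.840459
Modified duration = D / (1 + y/m) = 5.840459 / (1 + 0.012000) = 5.771204


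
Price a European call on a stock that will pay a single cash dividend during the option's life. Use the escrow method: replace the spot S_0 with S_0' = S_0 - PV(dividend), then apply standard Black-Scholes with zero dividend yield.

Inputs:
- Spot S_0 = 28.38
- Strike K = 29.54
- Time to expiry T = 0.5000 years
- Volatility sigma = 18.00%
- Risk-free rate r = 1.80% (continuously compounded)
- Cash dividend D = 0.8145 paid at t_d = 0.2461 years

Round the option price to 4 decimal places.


PV(D) = D * exp(-r * t_d) = 0.8145 * 0.99558000 = 0.81089991
S_0' = S_0 - PV(D) = 28.3800 - 0.81089991 = 27.56910009
d1 = (ln(S_0'/K) + (r + sigma^2/2)*T) / (sigma*sqrt(T)) = -0.40815534
d2 = d1 - sigma*sqrt(T) = -0.53543456
exp(-rT) = 0.99104038
N(d1) = 0.34157982; N(d2) = 0.29617470
C = S_0' * N(d1) - K * exp(-rT) * N(d2) = 27.56910009 * 0.34157982 - 29.5400 * 0.99104038 * 0.29617470 = 0.7464

Answer: Price = 0.7464


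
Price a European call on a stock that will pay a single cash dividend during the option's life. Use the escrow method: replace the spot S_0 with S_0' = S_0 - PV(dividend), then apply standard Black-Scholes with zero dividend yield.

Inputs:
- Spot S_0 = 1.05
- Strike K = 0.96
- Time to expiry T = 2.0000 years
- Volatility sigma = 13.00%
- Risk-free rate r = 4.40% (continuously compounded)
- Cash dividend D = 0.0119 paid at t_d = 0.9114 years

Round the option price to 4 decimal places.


PV(D) = D * exp(-r * t_d) = 0.0119 * 0.96069183 = 0.01143223
S_0' = S_0 - PV(D) = 1.0500 - 0.01143223 = 1.03856777
d1 = (ln(S_0'/K) + (r + sigma^2/2)*T) / (sigma*sqrt(T)) = 0.99845986
d2 = d1 - sigma*sqrt(T) = 0.81461210
exp(-rT) = 0.91576088
N(d1) = 0.84097179; N(d2) = 0.79235281
C = S_0' * N(d1) - K * exp(-rT) * N(d2) = 1.03856777 * 0.84097179 - 0.9600 * 0.91576088 * 0.79235281 = 0.1768

Answer: Price = 0.1768


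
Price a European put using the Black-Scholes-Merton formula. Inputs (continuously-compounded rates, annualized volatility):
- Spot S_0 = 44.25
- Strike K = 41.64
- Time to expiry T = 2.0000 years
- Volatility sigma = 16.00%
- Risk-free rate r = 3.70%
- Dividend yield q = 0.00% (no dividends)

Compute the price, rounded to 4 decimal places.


d1 = (ln(S/K) + (r - q + 0.5*sigma^2) * T) / (sigma * sqrt(T)) = 0.70884860
d2 = d1 - sigma * sqrt(T) = 0.48257443
exp(-rT) = 0.92867169; exp(-qT) = 1.00000000
P = K * exp(-rT) * N(-d2) - S_0 * exp(-qT) * N(-d1)
N(-d1) = 0.23920922; N(-d2) = 0.31469897
P = 41.6400 * 0.92867169 * 0.31469897 - 44.2500 * 1.00000000 * 0.23920922 = 1.5844

Answer: Price = 1.5844


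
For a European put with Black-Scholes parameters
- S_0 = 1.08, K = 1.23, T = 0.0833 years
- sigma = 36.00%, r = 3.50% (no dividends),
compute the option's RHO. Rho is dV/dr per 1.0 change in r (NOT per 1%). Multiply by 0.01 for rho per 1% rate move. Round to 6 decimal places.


d1 = -1.1716760172; d2 = -1.2755782790
phi(d1) = 0.2008190796; exp(-qT) = 1.0000000000; exp(-rT) = 0.9970887459
N(-d2) = 0.8989476818
Rho = -K*T*exp(-rT)*N(-d2) = -1.2300 * 0.0833 * 0.9970887459 * 0.8989476818 = -0.091837

Answer: Rho = -0.091837


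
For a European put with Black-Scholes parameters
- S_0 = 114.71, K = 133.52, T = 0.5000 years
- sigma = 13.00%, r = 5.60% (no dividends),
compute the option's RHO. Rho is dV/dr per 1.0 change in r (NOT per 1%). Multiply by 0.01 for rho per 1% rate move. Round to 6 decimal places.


d1 = -1.3012839867; d2 = -1.3932078682
phi(d1) = 0.1710826441; exp(-qT) = 1.0000000000; exp(-rT) = 0.9723883668
N(-d2) = 0.9182215294
Rho = -K*T*exp(-rT)*N(-d2) = -133.5200 * 0.5000 * 0.9723883668 * 0.9182215294 = -59.607863

Answer: Rho = -59.607863


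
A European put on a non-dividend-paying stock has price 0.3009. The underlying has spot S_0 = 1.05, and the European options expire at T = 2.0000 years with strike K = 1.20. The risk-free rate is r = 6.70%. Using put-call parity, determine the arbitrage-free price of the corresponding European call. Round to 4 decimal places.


Answer: Call price = 0.3014

Derivation:
Put-call parity: C - P = S_0 * exp(-qT) - K * exp(-rT).
S_0 * exp(-qT) = 1.0500 * 1.00000000 = 1.05000000
K * exp(-rT) = 1.2000 * 0.87459006 = 1.04950808
C = P + S*exp(-qT) - K*exp(-rT)
C = 0.3009 + 1.05000000 - 1.04950808 = 0.3014


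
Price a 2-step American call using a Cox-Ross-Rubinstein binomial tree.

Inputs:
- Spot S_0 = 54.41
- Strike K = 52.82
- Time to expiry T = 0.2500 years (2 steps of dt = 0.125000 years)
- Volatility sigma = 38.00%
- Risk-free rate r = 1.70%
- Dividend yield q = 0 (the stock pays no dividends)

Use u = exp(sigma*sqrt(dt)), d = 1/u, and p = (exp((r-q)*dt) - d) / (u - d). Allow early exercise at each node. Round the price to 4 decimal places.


dt = T/N = 0.125000
u = exp(sigma*sqrt(dt)) = 1.143793; d = 1/u = 0.874284
p = (exp((r-q)*dt) - d) / (u - d) = 0.474356
Discount per step: exp(-r*dt) = 0.997877
Stock lattice S(k, i) with i counting down-moves:
  k=0: S(0,0) = 54.4100
  k=1: S(1,0) = 62.2338; S(1,1) = 47.5698
  k=2: S(2,0) = 71.1826; S(2,1) = 54.4100; S(2,2) = 41.5895
Terminal payoffs V(N, i) = max(S_T - K, 0):
  V(2,0) = 18.362609; V(2,1) = 1.590000; V(2,2) = 0.000000
Backward induction: V(k, i) = exp(-r*dt) * [p * V(k+1, i) + (1-p) * V(k+1, i+1)]; then take max(V_cont, immediate exercise) for American.
  V(1,0) = exp(-r*dt) * [p*18.362609 + (1-p)*1.590000] = 9.525923; exercise = 9.413799; V(1,0) = max -> 9.525923
  V(1,1) = exp(-r*dt) * [p*1.590000 + (1-p)*0.000000] = 0.752625; exercise = 0.000000; V(1,1) = max -> 0.752625
  V(0,0) = exp(-r*dt) * [p*9.525923 + (1-p)*0.752625] = 4.903859; exercise = 1.590000; V(0,0) = max -> 4.903859

Answer: Price = V(0,0) = 4.9039


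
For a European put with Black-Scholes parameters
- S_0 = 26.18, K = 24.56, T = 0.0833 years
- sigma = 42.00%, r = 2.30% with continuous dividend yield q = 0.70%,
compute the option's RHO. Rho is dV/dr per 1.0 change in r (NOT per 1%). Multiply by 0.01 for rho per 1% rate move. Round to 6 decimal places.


Answer: Rho = -0.646397

Derivation:
d1 = 0.5985557908; d2 = 0.4773364854
phi(d1) = 0.3335131278; exp(-qT) = 0.9994170700; exp(-rT) = 0.9980859342
N(-d2) = 0.3165612671
Rho = -K*T*exp(-rT)*N(-d2) = -24.5600 * 0.0833 * 0.9980859342 * 0.3165612671 = -0.646397


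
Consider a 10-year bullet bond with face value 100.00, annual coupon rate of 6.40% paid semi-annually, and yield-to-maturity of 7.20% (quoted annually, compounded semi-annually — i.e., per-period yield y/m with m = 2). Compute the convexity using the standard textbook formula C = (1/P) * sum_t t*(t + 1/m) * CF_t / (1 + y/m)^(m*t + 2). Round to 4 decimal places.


Answer: Convexity = 65.4429

Derivation:
Coupon per period c = face * coupon_rate / m = 3.200000
Periods per year m = 2; per-period yield y/m = 0.036000
Number of cashflows N = 20
Cashflows (t years, CF_t, discount factor 1/(1+y/m)^(m*t), PV):
  t = 0.5000: CF_t = 3.200000, DF = 0.965251, PV = 3.088803
  t = 1.0000: CF_t = 3.200000, DF = 0.931709, PV = 2.981470
  t = 1.5000: CF_t = 3.200000, DF = 0.899333, PV = 2.877867
  t = 2.0000: CF_t = 3.200000, DF = 0.868082, PV = 2.777864
  t = 2.5000: CF_t = 3.200000, DF = 0.837917, PV = 2.681336
  t = 3.0000: CF_t = 3.200000, DF = 0.808801, PV = 2.588162
  t = 3.5000: CF_t = 3.200000, DF = 0.780696, PV = 2.498226
  t = 4.0000: CF_t = 3.200000, DF = 0.753567, PV = 2.411415
  t = 4.5000: CF_t = 3.200000, DF = 0.727381, PV = 2.327621
  t = 5.0000: CF_t = 3.200000, DF = 0.702106, PV = 2.246738
  t = 5.5000: CF_t = 3.200000, DF = 0.677708, PV = 2.168666
  t = 6.0000: CF_t = 3.200000, DF = 0.654158, PV = 2.093307
  t = 6.5000: CF_t = 3.200000, DF = 0.631427, PV = 2.020567
  t = 7.0000: CF_t = 3.200000, DF = 0.609486, PV = 1.950354
  t = 7.5000: CF_t = 3.200000, DF = 0.588307, PV = 1.882581
  t = 8.0000: CF_t = 3.200000, DF = 0.567863, PV = 1.817163
  t = 8.5000: CF_t = 3.200000, DF = 0.548131, PV = 1.754018
  t = 9.0000: CF_t = 3.200000, DF = 0.529084, PV = 1.693068
  t = 9.5000: CF_t = 3.200000, DF = 0.510699, PV = 1.634235
  t = 10.0000: CF_t = 103.200000, DF = 0.492952, PV = 50.872677
Price P = sum_t PV_t = 94.366137
Convexity numerator sum_t t*(t + 1/m) * CF_t / (1+y/m)^(m*t + 2):
  t = 0.5000: term = 1.438933
  t = 1.0000: term = 4.166796
  t = 1.5000: term = 8.044007
  t = 2.0000: term = 12.940810
  t = 2.5000: term = 18.736694
  t = 3.0000: term = 25.319856
  t = 3.5000: term = 32.586687
  t = 4.0000: term = 40.441283
  t = 4.5000: term = 48.794985
  t = 5.0000: term = 57.565941
  t = 5.5000: term = 66.678696
  t = 6.0000: term = 76.063799
  t = 6.5000: term = 85.657431
  t = 7.0000: term = 95.401059
  t = 7.5000: term = 105.241102
  t = 8.0000: term = 115.128619
  t = 8.5000: term = 125.019011
  t = 9.0000: term = 134.871748
  t = 9.5000: term = 144.650094
  t = 10.0000: term = 4976.848004
Convexity = (1/P) * sum = 6175.595555 / 94.366137 = 65.442920


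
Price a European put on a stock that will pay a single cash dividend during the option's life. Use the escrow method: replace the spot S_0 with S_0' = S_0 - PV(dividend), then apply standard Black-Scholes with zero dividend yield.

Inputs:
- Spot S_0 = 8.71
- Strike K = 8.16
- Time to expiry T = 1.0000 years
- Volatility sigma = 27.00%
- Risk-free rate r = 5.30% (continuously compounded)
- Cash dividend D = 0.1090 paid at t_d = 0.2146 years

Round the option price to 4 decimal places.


PV(D) = D * exp(-r * t_d) = 0.1090 * 0.98869064 = 0.10776728
S_0' = S_0 - PV(D) = 8.7100 - 0.10776728 = 8.60223272
d1 = (ln(S_0'/K) + (r + sigma^2/2)*T) / (sigma*sqrt(T)) = 0.52676896
d2 = d1 - sigma*sqrt(T) = 0.25676896
exp(-rT) = 0.94838001
N(-d1) = 0.29917702; N(-d2) = 0.39867857
P = K * exp(-rT) * N(-d2) - S_0' * N(-d1) = 8.1600 * 0.94838001 * 0.39867857 - 8.60223272 * 0.29917702 = 0.5117

Answer: Price = 0.5117


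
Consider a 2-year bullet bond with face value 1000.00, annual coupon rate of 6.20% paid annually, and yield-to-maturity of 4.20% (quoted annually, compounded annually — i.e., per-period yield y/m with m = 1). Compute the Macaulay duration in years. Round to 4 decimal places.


Coupon per period c = face * coupon_rate / m = 62.000000
Periods per year m = 1; per-period yield y/m = 0.042000
Number of cashflows N = 2
Cashflows (t years, CF_t, discount factor 1/(1+y/m)^(m*t), PV):
  t = 1.0000: CF_t = 62.000000, DF = 0.959693, PV = 59.500960
  t = 2.0000: CF_t = 1062.000000, DF = 0.921010, PV = 978.113107
Price P = sum_t PV_t = 1037.614067
Macaulay numerator sum_t t * PV_t:
  t * PV_t at t = 1.0000: 59.500960
  t * PV_t at t = 2.0000: 1956.226215
Macaulay duration D = (sum_t t * PV_t) / P = 2015.727175 / 1037.614067 = 1.942656

Answer: Macaulay duration = 1.9427 years


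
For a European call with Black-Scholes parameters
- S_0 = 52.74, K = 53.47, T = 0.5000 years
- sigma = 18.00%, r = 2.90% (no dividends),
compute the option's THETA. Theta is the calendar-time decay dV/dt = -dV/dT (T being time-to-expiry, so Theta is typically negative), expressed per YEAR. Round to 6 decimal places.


d1 = 0.0695591309; d2 = -0.0577200897
phi(d1) = 0.3979783112; exp(-qT) = 1.0000000000; exp(-rT) = 0.9856046187
Theta = -S*exp(-qT)*phi(d1)*sigma/(2*sqrt(T)) - r*K*exp(-rT)*N(d2) + q*S*exp(-qT)*N(d1)
N(d1) = 0.5277277165; N(d2) = 0.4769857955; sqrt(T) = 0.7071067812
Term 1 = -52.7400 * 1.0000000000 * 0.3979783112 * 0.1800 / (2 * 0.7071067812) = -2.6715114353
Term 2 = -0.0290 * 53.4700 * 0.9856046187 * 0.4769857955 = -0.7289812500
Term 3 = 0 (no dividend yield, q = 0)
Theta = -2.6715114353 + (-0.7289812500) + (0.0000000000) = -3.400493

Answer: Theta = -3.400493
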